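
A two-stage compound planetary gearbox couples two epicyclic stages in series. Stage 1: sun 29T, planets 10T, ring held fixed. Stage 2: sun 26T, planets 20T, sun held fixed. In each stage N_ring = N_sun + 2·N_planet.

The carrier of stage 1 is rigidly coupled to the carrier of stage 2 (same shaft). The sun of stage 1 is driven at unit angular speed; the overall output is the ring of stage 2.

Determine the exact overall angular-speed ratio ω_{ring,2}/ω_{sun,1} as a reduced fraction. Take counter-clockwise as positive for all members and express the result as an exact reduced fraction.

667/1287

Stage 1: N_ring = 29 + 2·10 = 49
Stage 1: 29(ω_s−ω_c) = −49(ω_r−ω_c),  ω_r=0, ω_s=1
Stage 1: 29(1−ω_c) = −49(0−ω_c)  ⇒  78ω_c = 29  ⇒  ω_c = 29/78
  ⇒ ω_c¹/ω_s¹ = 29/78
Stage 2: N_ring = 26 + 2·20 = 66
Stage 2: 26(ω_s−ω_c) = −66(ω_r−ω_c),  ω_s=0, ω_c=1
Stage 2: ω_r = 1 − (26/66)(0−1) = 46/33
  ⇒ ω_r²/ω_c² = 46/33
Coupling ω_c² = ω_c¹ ⇒ overall = 29/78 × 46/33 = 667/1287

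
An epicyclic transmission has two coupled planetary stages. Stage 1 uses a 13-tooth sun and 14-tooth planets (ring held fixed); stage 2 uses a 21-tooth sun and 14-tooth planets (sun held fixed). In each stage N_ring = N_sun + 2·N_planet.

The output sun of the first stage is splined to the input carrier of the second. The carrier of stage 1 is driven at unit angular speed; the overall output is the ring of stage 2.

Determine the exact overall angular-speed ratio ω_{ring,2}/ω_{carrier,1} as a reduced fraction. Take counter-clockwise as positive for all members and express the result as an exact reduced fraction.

540/91

Stage 1: N_ring = 13 + 2·14 = 41
Stage 1: 13(ω_s−ω_c) = −41(ω_r−ω_c),  ω_r=0, ω_c=1
Stage 1: ω_s = 1 − (41/13)(0−1) = 54/13
  ⇒ ω_s¹/ω_c¹ = 54/13
Stage 2: N_ring = 21 + 2·14 = 49
Stage 2: 21(ω_s−ω_c) = −49(ω_r−ω_c),  ω_s=0, ω_c=1
Stage 2: ω_r = 1 − (21/49)(0−1) = 10/7
  ⇒ ω_r²/ω_c² = 10/7
Coupling ω_c² = ω_s¹ ⇒ overall = 54/13 × 10/7 = 540/91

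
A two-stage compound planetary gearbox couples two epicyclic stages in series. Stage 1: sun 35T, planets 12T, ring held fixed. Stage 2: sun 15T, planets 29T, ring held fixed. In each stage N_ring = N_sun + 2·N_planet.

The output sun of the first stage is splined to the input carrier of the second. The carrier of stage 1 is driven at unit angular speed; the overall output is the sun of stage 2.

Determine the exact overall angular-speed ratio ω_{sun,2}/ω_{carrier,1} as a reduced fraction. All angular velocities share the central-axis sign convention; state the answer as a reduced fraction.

Stage 1: N_ring = 35 + 2·12 = 59
Stage 1: 35(ω_s−ω_c) = −59(ω_r−ω_c),  ω_r=0, ω_c=1
Stage 1: ω_s = 1 − (59/35)(0−1) = 94/35
  ⇒ ω_s¹/ω_c¹ = 94/35
Stage 2: N_ring = 15 + 2·29 = 73
Stage 2: 15(ω_s−ω_c) = −73(ω_r−ω_c),  ω_r=0, ω_c=1
Stage 2: ω_s = 1 − (73/15)(0−1) = 88/15
  ⇒ ω_s²/ω_c² = 88/15
Coupling ω_c² = ω_s¹ ⇒ overall = 94/35 × 88/15 = 8272/525

8272/525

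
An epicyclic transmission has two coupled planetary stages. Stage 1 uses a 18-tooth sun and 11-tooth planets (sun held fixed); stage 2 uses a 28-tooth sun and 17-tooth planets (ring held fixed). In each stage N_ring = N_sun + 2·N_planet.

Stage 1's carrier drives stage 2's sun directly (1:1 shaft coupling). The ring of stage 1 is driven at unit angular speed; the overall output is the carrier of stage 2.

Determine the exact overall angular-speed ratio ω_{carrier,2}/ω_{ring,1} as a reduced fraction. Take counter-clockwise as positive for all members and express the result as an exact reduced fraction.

56/261

Stage 1: N_ring = 18 + 2·11 = 40
Stage 1: 18(ω_s−ω_c) = −40(ω_r−ω_c),  ω_s=0, ω_r=1
Stage 1: 18(0−ω_c) = −40(1−ω_c)  ⇒  58ω_c = 40  ⇒  ω_c = 20/29
  ⇒ ω_c¹/ω_r¹ = 20/29
Stage 2: N_ring = 28 + 2·17 = 62
Stage 2: 28(ω_s−ω_c) = −62(ω_r−ω_c),  ω_r=0, ω_s=1
Stage 2: 28(1−ω_c) = −62(0−ω_c)  ⇒  90ω_c = 28  ⇒  ω_c = 14/45
  ⇒ ω_c²/ω_s² = 14/45
Coupling ω_s² = ω_c¹ ⇒ overall = 20/29 × 14/45 = 56/261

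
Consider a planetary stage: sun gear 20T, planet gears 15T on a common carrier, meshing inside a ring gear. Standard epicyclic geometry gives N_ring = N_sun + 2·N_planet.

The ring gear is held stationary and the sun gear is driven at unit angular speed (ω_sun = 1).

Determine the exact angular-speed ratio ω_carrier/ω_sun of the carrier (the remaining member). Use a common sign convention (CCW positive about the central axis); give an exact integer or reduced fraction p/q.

N_ring = 20 + 2·15 = 50
20(ω_s−ω_c) = −50(ω_r−ω_c),  ω_r=0, ω_s=1
20(1−ω_c) = −50(0−ω_c)  ⇒  70ω_c = 20  ⇒  ω_c = 2/7
ω_c/ω_s = 2/7

2/7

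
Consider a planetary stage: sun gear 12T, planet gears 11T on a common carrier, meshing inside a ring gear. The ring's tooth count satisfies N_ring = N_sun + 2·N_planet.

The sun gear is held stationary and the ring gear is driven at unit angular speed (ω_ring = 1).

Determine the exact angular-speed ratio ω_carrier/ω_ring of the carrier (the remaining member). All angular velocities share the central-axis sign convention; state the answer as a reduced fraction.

17/23

N_ring = 12 + 2·11 = 34
12(ω_s−ω_c) = −34(ω_r−ω_c),  ω_s=0, ω_r=1
12(0−ω_c) = −34(1−ω_c)  ⇒  46ω_c = 34  ⇒  ω_c = 17/23
ω_c/ω_r = 17/23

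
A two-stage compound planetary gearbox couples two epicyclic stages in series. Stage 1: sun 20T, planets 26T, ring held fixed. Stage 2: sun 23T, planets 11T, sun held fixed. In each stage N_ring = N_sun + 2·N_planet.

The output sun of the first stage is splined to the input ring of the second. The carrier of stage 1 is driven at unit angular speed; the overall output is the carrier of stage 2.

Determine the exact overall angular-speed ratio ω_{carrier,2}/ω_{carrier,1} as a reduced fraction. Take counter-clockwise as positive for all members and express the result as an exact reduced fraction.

Stage 1: N_ring = 20 + 2·26 = 72
Stage 1: 20(ω_s−ω_c) = −72(ω_r−ω_c),  ω_r=0, ω_c=1
Stage 1: ω_s = 1 − (72/20)(0−1) = 23/5
  ⇒ ω_s¹/ω_c¹ = 23/5
Stage 2: N_ring = 23 + 2·11 = 45
Stage 2: 23(ω_s−ω_c) = −45(ω_r−ω_c),  ω_s=0, ω_r=1
Stage 2: 23(0−ω_c) = −45(1−ω_c)  ⇒  68ω_c = 45  ⇒  ω_c = 45/68
  ⇒ ω_c²/ω_r² = 45/68
Coupling ω_r² = ω_s¹ ⇒ overall = 23/5 × 45/68 = 207/68

207/68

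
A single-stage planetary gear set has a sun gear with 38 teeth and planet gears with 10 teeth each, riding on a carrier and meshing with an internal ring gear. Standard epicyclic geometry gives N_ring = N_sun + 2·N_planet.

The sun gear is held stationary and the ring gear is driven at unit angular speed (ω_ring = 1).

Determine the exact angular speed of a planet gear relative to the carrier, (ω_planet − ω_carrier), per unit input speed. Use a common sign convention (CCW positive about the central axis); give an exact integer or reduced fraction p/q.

551/240

N_ring = 38 + 2·10 = 58
38(ω_s−ω_c) = −58(ω_r−ω_c),  ω_s=0, ω_r=1
38(0−ω_c) = −58(1−ω_c)  ⇒  96ω_c = 58  ⇒  ω_c = 29/48
sun–planet: 38·(0−29/48) = −10·(ω_p−ω_c)  ⇒  ω_p−ω_c = −(38/10)·(-29/48) = 551/240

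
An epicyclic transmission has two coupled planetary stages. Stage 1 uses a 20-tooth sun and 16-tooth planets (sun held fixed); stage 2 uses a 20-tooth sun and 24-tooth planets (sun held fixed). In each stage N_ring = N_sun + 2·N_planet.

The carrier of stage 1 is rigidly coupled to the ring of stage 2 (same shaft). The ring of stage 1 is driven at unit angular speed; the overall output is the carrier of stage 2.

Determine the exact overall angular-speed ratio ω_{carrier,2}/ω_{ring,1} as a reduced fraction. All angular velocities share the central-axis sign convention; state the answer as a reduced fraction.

Stage 1: N_ring = 20 + 2·16 = 52
Stage 1: 20(ω_s−ω_c) = −52(ω_r−ω_c),  ω_s=0, ω_r=1
Stage 1: 20(0−ω_c) = −52(1−ω_c)  ⇒  72ω_c = 52  ⇒  ω_c = 13/18
  ⇒ ω_c¹/ω_r¹ = 13/18
Stage 2: N_ring = 20 + 2·24 = 68
Stage 2: 20(ω_s−ω_c) = −68(ω_r−ω_c),  ω_s=0, ω_r=1
Stage 2: 20(0−ω_c) = −68(1−ω_c)  ⇒  88ω_c = 68  ⇒  ω_c = 17/22
  ⇒ ω_c²/ω_r² = 17/22
Coupling ω_r² = ω_c¹ ⇒ overall = 13/18 × 17/22 = 221/396

221/396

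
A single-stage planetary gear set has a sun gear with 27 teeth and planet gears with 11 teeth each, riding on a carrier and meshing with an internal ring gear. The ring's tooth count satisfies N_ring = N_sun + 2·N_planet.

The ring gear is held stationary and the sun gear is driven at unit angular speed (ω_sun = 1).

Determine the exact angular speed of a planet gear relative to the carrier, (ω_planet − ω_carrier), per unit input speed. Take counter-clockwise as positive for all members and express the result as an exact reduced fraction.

-1323/836

N_ring = 27 + 2·11 = 49
27(ω_s−ω_c) = −49(ω_r−ω_c),  ω_r=0, ω_s=1
27(1−ω_c) = −49(0−ω_c)  ⇒  76ω_c = 27  ⇒  ω_c = 27/76
sun–planet: 27·(1−27/76) = −11·(ω_p−ω_c)  ⇒  ω_p−ω_c = −(27/11)·(49/76) = -1323/836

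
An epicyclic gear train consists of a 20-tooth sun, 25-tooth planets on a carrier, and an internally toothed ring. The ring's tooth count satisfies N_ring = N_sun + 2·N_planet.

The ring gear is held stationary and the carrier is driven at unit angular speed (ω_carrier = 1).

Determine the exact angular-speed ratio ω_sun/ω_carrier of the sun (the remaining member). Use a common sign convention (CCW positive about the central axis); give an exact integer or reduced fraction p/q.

N_ring = 20 + 2·25 = 70
20(ω_s−ω_c) = −70(ω_r−ω_c),  ω_r=0, ω_c=1
ω_s = 1 − (70/20)(0−1) = 9/2
ω_s/ω_c = 9/2

9/2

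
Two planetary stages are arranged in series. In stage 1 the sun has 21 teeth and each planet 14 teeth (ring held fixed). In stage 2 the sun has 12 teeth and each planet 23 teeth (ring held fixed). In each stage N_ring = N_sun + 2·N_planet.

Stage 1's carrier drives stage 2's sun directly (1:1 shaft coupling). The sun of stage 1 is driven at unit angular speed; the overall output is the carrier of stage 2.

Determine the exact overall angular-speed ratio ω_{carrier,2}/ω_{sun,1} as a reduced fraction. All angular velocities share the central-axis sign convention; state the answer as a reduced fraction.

Stage 1: N_ring = 21 + 2·14 = 49
Stage 1: 21(ω_s−ω_c) = −49(ω_r−ω_c),  ω_r=0, ω_s=1
Stage 1: 21(1−ω_c) = −49(0−ω_c)  ⇒  70ω_c = 21  ⇒  ω_c = 3/10
  ⇒ ω_c¹/ω_s¹ = 3/10
Stage 2: N_ring = 12 + 2·23 = 58
Stage 2: 12(ω_s−ω_c) = −58(ω_r−ω_c),  ω_r=0, ω_s=1
Stage 2: 12(1−ω_c) = −58(0−ω_c)  ⇒  70ω_c = 12  ⇒  ω_c = 6/35
  ⇒ ω_c²/ω_s² = 6/35
Coupling ω_s² = ω_c¹ ⇒ overall = 3/10 × 6/35 = 9/175

9/175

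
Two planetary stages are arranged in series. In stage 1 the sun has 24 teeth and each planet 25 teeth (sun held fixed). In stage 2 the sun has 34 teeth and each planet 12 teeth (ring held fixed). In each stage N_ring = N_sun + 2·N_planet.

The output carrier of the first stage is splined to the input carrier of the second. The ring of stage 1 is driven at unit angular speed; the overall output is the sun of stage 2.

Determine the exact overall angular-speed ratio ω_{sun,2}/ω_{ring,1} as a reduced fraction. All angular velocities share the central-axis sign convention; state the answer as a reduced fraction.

Stage 1: N_ring = 24 + 2·25 = 74
Stage 1: 24(ω_s−ω_c) = −74(ω_r−ω_c),  ω_s=0, ω_r=1
Stage 1: 24(0−ω_c) = −74(1−ω_c)  ⇒  98ω_c = 74  ⇒  ω_c = 37/49
  ⇒ ω_c¹/ω_r¹ = 37/49
Stage 2: N_ring = 34 + 2·12 = 58
Stage 2: 34(ω_s−ω_c) = −58(ω_r−ω_c),  ω_r=0, ω_c=1
Stage 2: ω_s = 1 − (58/34)(0−1) = 46/17
  ⇒ ω_s²/ω_c² = 46/17
Coupling ω_c² = ω_c¹ ⇒ overall = 37/49 × 46/17 = 1702/833

1702/833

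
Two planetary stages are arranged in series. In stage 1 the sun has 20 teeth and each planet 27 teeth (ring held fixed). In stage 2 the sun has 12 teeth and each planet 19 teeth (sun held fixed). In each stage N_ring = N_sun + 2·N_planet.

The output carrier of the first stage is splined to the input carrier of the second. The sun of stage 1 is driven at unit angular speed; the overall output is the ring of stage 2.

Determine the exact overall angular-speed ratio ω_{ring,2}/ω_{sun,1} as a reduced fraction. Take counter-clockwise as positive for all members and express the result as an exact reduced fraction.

62/235

Stage 1: N_ring = 20 + 2·27 = 74
Stage 1: 20(ω_s−ω_c) = −74(ω_r−ω_c),  ω_r=0, ω_s=1
Stage 1: 20(1−ω_c) = −74(0−ω_c)  ⇒  94ω_c = 20  ⇒  ω_c = 10/47
  ⇒ ω_c¹/ω_s¹ = 10/47
Stage 2: N_ring = 12 + 2·19 = 50
Stage 2: 12(ω_s−ω_c) = −50(ω_r−ω_c),  ω_s=0, ω_c=1
Stage 2: ω_r = 1 − (12/50)(0−1) = 31/25
  ⇒ ω_r²/ω_c² = 31/25
Coupling ω_c² = ω_c¹ ⇒ overall = 10/47 × 31/25 = 62/235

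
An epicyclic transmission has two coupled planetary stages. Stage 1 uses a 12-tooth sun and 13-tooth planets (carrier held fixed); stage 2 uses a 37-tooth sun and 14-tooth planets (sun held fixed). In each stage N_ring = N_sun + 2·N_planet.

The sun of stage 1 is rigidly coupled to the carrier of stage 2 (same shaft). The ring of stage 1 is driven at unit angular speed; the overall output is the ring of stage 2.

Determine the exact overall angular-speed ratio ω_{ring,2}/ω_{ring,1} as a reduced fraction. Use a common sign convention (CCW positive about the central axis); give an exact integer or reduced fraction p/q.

Stage 1: N_ring = 12 + 2·13 = 38
Stage 1: 12(ω_s−ω_c) = −38(ω_r−ω_c),  ω_c=0, ω_r=1
Stage 1: ω_s = 0 − (38/12)(1−0) = -19/6
  ⇒ ω_s¹/ω_r¹ = -19/6
Stage 2: N_ring = 37 + 2·14 = 65
Stage 2: 37(ω_s−ω_c) = −65(ω_r−ω_c),  ω_s=0, ω_c=1
Stage 2: ω_r = 1 − (37/65)(0−1) = 102/65
  ⇒ ω_r²/ω_c² = 102/65
Coupling ω_c² = ω_s¹ ⇒ overall = -19/6 × 102/65 = -323/65

-323/65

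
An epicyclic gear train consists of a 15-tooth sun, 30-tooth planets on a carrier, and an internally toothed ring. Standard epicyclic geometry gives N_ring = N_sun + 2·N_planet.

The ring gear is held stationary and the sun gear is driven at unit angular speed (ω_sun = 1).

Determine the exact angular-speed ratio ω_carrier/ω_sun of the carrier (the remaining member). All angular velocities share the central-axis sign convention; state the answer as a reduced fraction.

1/6

N_ring = 15 + 2·30 = 75
15(ω_s−ω_c) = −75(ω_r−ω_c),  ω_r=0, ω_s=1
15(1−ω_c) = −75(0−ω_c)  ⇒  90ω_c = 15  ⇒  ω_c = 1/6
ω_c/ω_s = 1/6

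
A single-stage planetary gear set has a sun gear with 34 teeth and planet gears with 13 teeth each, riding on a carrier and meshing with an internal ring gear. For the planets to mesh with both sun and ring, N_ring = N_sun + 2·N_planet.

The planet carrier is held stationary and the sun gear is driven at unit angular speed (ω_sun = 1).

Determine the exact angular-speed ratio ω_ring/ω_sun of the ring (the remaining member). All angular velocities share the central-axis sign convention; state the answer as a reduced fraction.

N_ring = 34 + 2·13 = 60
34(ω_s−ω_c) = −60(ω_r−ω_c),  ω_c=0, ω_s=1
ω_r = 0 − (34/60)(1−0) = -17/30
ω_r/ω_s = -17/30

-17/30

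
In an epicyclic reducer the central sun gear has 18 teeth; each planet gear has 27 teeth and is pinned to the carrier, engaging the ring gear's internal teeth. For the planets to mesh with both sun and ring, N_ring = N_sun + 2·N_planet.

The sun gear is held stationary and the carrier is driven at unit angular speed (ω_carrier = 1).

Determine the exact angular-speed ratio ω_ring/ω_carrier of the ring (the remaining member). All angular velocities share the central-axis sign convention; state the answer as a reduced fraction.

5/4

N_ring = 18 + 2·27 = 72
18(ω_s−ω_c) = −72(ω_r−ω_c),  ω_s=0, ω_c=1
ω_r = 1 − (18/72)(0−1) = 5/4
ω_r/ω_c = 5/4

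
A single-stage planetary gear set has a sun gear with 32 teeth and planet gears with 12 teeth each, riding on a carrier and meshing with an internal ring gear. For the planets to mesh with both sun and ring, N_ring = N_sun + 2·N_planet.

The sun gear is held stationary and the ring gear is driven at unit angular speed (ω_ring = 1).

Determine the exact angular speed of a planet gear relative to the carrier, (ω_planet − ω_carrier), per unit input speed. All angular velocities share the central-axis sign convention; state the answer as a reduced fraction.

56/33

N_ring = 32 + 2·12 = 56
32(ω_s−ω_c) = −56(ω_r−ω_c),  ω_s=0, ω_r=1
32(0−ω_c) = −56(1−ω_c)  ⇒  88ω_c = 56  ⇒  ω_c = 7/11
sun–planet: 32·(0−7/11) = −12·(ω_p−ω_c)  ⇒  ω_p−ω_c = −(32/12)·(-7/11) = 56/33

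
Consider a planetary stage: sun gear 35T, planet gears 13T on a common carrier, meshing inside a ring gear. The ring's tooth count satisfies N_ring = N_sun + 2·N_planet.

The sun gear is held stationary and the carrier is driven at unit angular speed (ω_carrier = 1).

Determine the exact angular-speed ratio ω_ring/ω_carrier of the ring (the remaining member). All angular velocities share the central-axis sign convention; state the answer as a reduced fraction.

N_ring = 35 + 2·13 = 61
35(ω_s−ω_c) = −61(ω_r−ω_c),  ω_s=0, ω_c=1
ω_r = 1 − (35/61)(0−1) = 96/61
ω_r/ω_c = 96/61

96/61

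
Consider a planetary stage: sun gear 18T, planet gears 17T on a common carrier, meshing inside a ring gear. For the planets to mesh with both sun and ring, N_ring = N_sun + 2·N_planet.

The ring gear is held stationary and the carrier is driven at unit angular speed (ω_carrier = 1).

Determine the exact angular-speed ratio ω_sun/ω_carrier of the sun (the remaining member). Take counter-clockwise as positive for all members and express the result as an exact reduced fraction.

35/9

N_ring = 18 + 2·17 = 52
18(ω_s−ω_c) = −52(ω_r−ω_c),  ω_r=0, ω_c=1
ω_s = 1 − (52/18)(0−1) = 35/9
ω_s/ω_c = 35/9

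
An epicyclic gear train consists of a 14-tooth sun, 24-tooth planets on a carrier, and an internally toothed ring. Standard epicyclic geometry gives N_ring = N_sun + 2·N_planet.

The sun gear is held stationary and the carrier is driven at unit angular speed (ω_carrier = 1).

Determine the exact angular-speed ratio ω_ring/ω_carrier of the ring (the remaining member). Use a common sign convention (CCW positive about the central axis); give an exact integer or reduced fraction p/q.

38/31

N_ring = 14 + 2·24 = 62
14(ω_s−ω_c) = −62(ω_r−ω_c),  ω_s=0, ω_c=1
ω_r = 1 − (14/62)(0−1) = 38/31
ω_r/ω_c = 38/31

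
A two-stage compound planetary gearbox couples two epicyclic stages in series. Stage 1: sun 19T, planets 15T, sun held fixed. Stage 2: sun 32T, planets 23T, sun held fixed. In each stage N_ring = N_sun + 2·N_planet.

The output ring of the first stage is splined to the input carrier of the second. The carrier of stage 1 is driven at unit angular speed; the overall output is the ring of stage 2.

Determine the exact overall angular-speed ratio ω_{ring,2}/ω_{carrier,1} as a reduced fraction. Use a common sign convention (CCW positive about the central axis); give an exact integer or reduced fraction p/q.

Stage 1: N_ring = 19 + 2·15 = 49
Stage 1: 19(ω_s−ω_c) = −49(ω_r−ω_c),  ω_s=0, ω_c=1
Stage 1: ω_r = 1 − (19/49)(0−1) = 68/49
  ⇒ ω_r¹/ω_c¹ = 68/49
Stage 2: N_ring = 32 + 2·23 = 78
Stage 2: 32(ω_s−ω_c) = −78(ω_r−ω_c),  ω_s=0, ω_c=1
Stage 2: ω_r = 1 − (32/78)(0−1) = 55/39
  ⇒ ω_r²/ω_c² = 55/39
Coupling ω_c² = ω_r¹ ⇒ overall = 68/49 × 55/39 = 3740/1911

3740/1911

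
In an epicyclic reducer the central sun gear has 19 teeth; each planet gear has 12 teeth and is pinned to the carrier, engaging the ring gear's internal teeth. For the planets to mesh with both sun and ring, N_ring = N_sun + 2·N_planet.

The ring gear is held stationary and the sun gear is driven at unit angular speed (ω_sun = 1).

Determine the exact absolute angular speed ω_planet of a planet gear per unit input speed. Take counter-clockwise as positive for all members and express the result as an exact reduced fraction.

-19/24

N_ring = 19 + 2·12 = 43
19(ω_s−ω_c) = −43(ω_r−ω_c),  ω_r=0, ω_s=1
19(1−ω_c) = −43(0−ω_c)  ⇒  62ω_c = 19  ⇒  ω_c = 19/62
sun–planet: 19·(1−19/62) = −12·(ω_p−ω_c)  ⇒  ω_p−ω_c = −(19/12)·(43/62) = -817/744
ω_p = 19/62 − 817/744 = -19/24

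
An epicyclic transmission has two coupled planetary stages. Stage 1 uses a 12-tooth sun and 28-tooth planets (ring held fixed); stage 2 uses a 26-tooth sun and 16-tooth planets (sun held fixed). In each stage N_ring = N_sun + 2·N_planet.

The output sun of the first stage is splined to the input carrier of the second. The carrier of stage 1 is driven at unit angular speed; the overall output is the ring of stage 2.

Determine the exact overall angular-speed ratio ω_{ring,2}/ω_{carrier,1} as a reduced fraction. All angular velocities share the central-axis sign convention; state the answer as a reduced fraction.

Stage 1: N_ring = 12 + 2·28 = 68
Stage 1: 12(ω_s−ω_c) = −68(ω_r−ω_c),  ω_r=0, ω_c=1
Stage 1: ω_s = 1 − (68/12)(0−1) = 20/3
  ⇒ ω_s¹/ω_c¹ = 20/3
Stage 2: N_ring = 26 + 2·16 = 58
Stage 2: 26(ω_s−ω_c) = −58(ω_r−ω_c),  ω_s=0, ω_c=1
Stage 2: ω_r = 1 − (26/58)(0−1) = 42/29
  ⇒ ω_r²/ω_c² = 42/29
Coupling ω_c² = ω_s¹ ⇒ overall = 20/3 × 42/29 = 280/29

280/29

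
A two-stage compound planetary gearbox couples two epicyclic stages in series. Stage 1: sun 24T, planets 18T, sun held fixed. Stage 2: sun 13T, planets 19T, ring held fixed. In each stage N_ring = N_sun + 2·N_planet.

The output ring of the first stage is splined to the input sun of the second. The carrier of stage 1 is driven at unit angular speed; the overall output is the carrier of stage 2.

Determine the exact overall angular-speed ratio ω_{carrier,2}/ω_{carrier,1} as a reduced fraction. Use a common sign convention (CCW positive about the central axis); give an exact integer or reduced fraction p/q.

91/320

Stage 1: N_ring = 24 + 2·18 = 60
Stage 1: 24(ω_s−ω_c) = −60(ω_r−ω_c),  ω_s=0, ω_c=1
Stage 1: ω_r = 1 − (24/60)(0−1) = 7/5
  ⇒ ω_r¹/ω_c¹ = 7/5
Stage 2: N_ring = 13 + 2·19 = 51
Stage 2: 13(ω_s−ω_c) = −51(ω_r−ω_c),  ω_r=0, ω_s=1
Stage 2: 13(1−ω_c) = −51(0−ω_c)  ⇒  64ω_c = 13  ⇒  ω_c = 13/64
  ⇒ ω_c²/ω_s² = 13/64
Coupling ω_s² = ω_r¹ ⇒ overall = 7/5 × 13/64 = 91/320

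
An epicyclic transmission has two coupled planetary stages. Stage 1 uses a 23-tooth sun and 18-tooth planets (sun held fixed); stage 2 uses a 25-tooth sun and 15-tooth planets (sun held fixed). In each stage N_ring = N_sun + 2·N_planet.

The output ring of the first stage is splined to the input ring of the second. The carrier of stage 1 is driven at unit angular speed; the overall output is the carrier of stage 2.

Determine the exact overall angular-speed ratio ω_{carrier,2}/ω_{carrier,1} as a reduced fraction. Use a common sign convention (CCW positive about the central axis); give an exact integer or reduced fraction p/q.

451/472

Stage 1: N_ring = 23 + 2·18 = 59
Stage 1: 23(ω_s−ω_c) = −59(ω_r−ω_c),  ω_s=0, ω_c=1
Stage 1: ω_r = 1 − (23/59)(0−1) = 82/59
  ⇒ ω_r¹/ω_c¹ = 82/59
Stage 2: N_ring = 25 + 2·15 = 55
Stage 2: 25(ω_s−ω_c) = −55(ω_r−ω_c),  ω_s=0, ω_r=1
Stage 2: 25(0−ω_c) = −55(1−ω_c)  ⇒  80ω_c = 55  ⇒  ω_c = 11/16
  ⇒ ω_c²/ω_r² = 11/16
Coupling ω_r² = ω_r¹ ⇒ overall = 82/59 × 11/16 = 451/472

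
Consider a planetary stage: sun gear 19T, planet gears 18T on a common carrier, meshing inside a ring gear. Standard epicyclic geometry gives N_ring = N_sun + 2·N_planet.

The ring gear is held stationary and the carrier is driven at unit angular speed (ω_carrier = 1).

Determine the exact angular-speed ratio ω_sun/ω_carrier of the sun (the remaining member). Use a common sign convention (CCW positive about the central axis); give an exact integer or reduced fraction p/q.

74/19

N_ring = 19 + 2·18 = 55
19(ω_s−ω_c) = −55(ω_r−ω_c),  ω_r=0, ω_c=1
ω_s = 1 − (55/19)(0−1) = 74/19
ω_s/ω_c = 74/19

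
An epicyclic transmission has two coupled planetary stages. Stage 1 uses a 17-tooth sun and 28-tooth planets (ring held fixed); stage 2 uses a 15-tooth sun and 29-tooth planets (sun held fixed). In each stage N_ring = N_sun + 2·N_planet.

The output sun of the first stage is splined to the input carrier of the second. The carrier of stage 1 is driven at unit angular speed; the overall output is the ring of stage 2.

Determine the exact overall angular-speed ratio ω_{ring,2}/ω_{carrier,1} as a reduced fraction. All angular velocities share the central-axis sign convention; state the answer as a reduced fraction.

7920/1241

Stage 1: N_ring = 17 + 2·28 = 73
Stage 1: 17(ω_s−ω_c) = −73(ω_r−ω_c),  ω_r=0, ω_c=1
Stage 1: ω_s = 1 − (73/17)(0−1) = 90/17
  ⇒ ω_s¹/ω_c¹ = 90/17
Stage 2: N_ring = 15 + 2·29 = 73
Stage 2: 15(ω_s−ω_c) = −73(ω_r−ω_c),  ω_s=0, ω_c=1
Stage 2: ω_r = 1 − (15/73)(0−1) = 88/73
  ⇒ ω_r²/ω_c² = 88/73
Coupling ω_c² = ω_s¹ ⇒ overall = 90/17 × 88/73 = 7920/1241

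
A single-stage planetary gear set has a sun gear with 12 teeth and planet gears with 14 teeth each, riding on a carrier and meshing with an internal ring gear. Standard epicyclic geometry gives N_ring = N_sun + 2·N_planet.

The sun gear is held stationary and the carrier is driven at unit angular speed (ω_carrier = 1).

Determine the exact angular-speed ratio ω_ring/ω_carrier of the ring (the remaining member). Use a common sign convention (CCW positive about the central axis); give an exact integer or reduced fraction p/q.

N_ring = 12 + 2·14 = 40
12(ω_s−ω_c) = −40(ω_r−ω_c),  ω_s=0, ω_c=1
ω_r = 1 − (12/40)(0−1) = 13/10
ω_r/ω_c = 13/10

13/10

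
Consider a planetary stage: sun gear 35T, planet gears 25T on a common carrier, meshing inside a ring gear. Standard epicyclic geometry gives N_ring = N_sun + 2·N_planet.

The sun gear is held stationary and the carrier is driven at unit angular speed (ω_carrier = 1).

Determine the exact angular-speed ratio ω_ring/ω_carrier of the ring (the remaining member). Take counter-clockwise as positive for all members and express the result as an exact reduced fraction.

N_ring = 35 + 2·25 = 85
35(ω_s−ω_c) = −85(ω_r−ω_c),  ω_s=0, ω_c=1
ω_r = 1 − (35/85)(0−1) = 24/17
ω_r/ω_c = 24/17

24/17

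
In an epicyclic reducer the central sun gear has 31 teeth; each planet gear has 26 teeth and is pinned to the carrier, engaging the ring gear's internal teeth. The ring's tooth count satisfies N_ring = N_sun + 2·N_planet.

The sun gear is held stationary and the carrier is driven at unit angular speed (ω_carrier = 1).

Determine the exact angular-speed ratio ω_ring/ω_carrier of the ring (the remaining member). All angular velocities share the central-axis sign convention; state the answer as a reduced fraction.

N_ring = 31 + 2·26 = 83
31(ω_s−ω_c) = −83(ω_r−ω_c),  ω_s=0, ω_c=1
ω_r = 1 − (31/83)(0−1) = 114/83
ω_r/ω_c = 114/83

114/83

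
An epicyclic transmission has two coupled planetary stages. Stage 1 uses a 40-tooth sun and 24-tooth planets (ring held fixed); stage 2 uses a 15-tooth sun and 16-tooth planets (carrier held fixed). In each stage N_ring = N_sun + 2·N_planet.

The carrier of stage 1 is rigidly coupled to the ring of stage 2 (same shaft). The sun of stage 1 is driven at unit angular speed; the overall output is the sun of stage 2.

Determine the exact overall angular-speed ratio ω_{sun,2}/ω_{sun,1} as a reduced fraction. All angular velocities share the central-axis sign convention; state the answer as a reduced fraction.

Stage 1: N_ring = 40 + 2·24 = 88
Stage 1: 40(ω_s−ω_c) = −88(ω_r−ω_c),  ω_r=0, ω_s=1
Stage 1: 40(1−ω_c) = −88(0−ω_c)  ⇒  128ω_c = 40  ⇒  ω_c = 5/16
  ⇒ ω_c¹/ω_s¹ = 5/16
Stage 2: N_ring = 15 + 2·16 = 47
Stage 2: 15(ω_s−ω_c) = −47(ω_r−ω_c),  ω_c=0, ω_r=1
Stage 2: ω_s = 0 − (47/15)(1−0) = -47/15
  ⇒ ω_s²/ω_r² = -47/15
Coupling ω_r² = ω_c¹ ⇒ overall = 5/16 × -47/15 = -47/48

-47/48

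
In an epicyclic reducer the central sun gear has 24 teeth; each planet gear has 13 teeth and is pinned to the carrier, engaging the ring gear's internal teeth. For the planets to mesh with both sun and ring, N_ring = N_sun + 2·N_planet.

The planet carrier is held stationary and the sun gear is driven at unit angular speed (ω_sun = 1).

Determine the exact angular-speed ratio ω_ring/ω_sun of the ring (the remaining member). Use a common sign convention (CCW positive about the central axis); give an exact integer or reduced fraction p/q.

-12/25

N_ring = 24 + 2·13 = 50
24(ω_s−ω_c) = −50(ω_r−ω_c),  ω_c=0, ω_s=1
ω_r = 0 − (24/50)(1−0) = -12/25
ω_r/ω_s = -12/25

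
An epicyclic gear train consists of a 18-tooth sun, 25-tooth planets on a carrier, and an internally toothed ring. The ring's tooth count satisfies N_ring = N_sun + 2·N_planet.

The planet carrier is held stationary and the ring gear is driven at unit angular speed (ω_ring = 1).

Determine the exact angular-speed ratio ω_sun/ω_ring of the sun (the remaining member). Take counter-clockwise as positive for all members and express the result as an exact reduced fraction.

-34/9

N_ring = 18 + 2·25 = 68
18(ω_s−ω_c) = −68(ω_r−ω_c),  ω_c=0, ω_r=1
ω_s = 0 − (68/18)(1−0) = -34/9
ω_s/ω_r = -34/9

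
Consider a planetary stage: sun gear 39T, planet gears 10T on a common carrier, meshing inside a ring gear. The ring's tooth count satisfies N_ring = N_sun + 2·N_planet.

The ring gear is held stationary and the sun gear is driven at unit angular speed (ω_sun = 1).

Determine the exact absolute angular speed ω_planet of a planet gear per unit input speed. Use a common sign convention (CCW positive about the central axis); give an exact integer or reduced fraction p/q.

N_ring = 39 + 2·10 = 59
39(ω_s−ω_c) = −59(ω_r−ω_c),  ω_r=0, ω_s=1
39(1−ω_c) = −59(0−ω_c)  ⇒  98ω_c = 39  ⇒  ω_c = 39/98
sun–planet: 39·(1−39/98) = −10·(ω_p−ω_c)  ⇒  ω_p−ω_c = −(39/10)·(59/98) = -2301/980
ω_p = 39/98 − 2301/980 = -39/20

-39/20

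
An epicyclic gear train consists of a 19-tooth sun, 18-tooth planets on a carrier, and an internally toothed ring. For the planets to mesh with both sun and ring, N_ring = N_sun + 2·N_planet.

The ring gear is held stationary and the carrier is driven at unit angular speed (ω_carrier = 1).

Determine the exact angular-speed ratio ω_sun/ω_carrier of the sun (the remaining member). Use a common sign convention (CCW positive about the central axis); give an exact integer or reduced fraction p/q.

N_ring = 19 + 2·18 = 55
19(ω_s−ω_c) = −55(ω_r−ω_c),  ω_r=0, ω_c=1
ω_s = 1 − (55/19)(0−1) = 74/19
ω_s/ω_c = 74/19

74/19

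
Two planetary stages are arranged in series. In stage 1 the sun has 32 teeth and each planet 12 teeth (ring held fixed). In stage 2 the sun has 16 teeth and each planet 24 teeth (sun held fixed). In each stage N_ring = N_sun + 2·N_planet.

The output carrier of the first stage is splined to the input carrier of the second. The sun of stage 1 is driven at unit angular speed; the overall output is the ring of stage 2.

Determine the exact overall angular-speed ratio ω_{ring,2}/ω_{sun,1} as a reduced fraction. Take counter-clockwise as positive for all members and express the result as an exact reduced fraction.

5/11

Stage 1: N_ring = 32 + 2·12 = 56
Stage 1: 32(ω_s−ω_c) = −56(ω_r−ω_c),  ω_r=0, ω_s=1
Stage 1: 32(1−ω_c) = −56(0−ω_c)  ⇒  88ω_c = 32  ⇒  ω_c = 4/11
  ⇒ ω_c¹/ω_s¹ = 4/11
Stage 2: N_ring = 16 + 2·24 = 64
Stage 2: 16(ω_s−ω_c) = −64(ω_r−ω_c),  ω_s=0, ω_c=1
Stage 2: ω_r = 1 − (16/64)(0−1) = 5/4
  ⇒ ω_r²/ω_c² = 5/4
Coupling ω_c² = ω_c¹ ⇒ overall = 4/11 × 5/4 = 5/11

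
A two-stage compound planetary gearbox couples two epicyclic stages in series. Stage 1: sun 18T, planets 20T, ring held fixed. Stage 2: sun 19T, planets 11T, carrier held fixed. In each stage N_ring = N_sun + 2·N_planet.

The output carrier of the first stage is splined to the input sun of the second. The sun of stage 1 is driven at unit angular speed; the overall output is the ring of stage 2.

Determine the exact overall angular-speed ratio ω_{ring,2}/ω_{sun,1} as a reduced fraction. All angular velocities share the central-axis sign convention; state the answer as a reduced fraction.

-9/82

Stage 1: N_ring = 18 + 2·20 = 58
Stage 1: 18(ω_s−ω_c) = −58(ω_r−ω_c),  ω_r=0, ω_s=1
Stage 1: 18(1−ω_c) = −58(0−ω_c)  ⇒  76ω_c = 18  ⇒  ω_c = 9/38
  ⇒ ω_c¹/ω_s¹ = 9/38
Stage 2: N_ring = 19 + 2·11 = 41
Stage 2: 19(ω_s−ω_c) = −41(ω_r−ω_c),  ω_c=0, ω_s=1
Stage 2: ω_r = 0 − (19/41)(1−0) = -19/41
  ⇒ ω_r²/ω_s² = -19/41
Coupling ω_s² = ω_c¹ ⇒ overall = 9/38 × -19/41 = -9/82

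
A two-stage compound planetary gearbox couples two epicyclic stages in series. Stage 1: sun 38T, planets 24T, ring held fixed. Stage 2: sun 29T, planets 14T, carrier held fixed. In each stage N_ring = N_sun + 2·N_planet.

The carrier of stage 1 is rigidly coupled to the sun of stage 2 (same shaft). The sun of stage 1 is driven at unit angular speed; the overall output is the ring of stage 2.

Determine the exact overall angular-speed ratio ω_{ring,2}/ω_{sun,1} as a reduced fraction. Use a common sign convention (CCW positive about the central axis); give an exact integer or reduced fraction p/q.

-29/186

Stage 1: N_ring = 38 + 2·24 = 86
Stage 1: 38(ω_s−ω_c) = −86(ω_r−ω_c),  ω_r=0, ω_s=1
Stage 1: 38(1−ω_c) = −86(0−ω_c)  ⇒  124ω_c = 38  ⇒  ω_c = 19/62
  ⇒ ω_c¹/ω_s¹ = 19/62
Stage 2: N_ring = 29 + 2·14 = 57
Stage 2: 29(ω_s−ω_c) = −57(ω_r−ω_c),  ω_c=0, ω_s=1
Stage 2: ω_r = 0 − (29/57)(1−0) = -29/57
  ⇒ ω_r²/ω_s² = -29/57
Coupling ω_s² = ω_c¹ ⇒ overall = 19/62 × -29/57 = -29/186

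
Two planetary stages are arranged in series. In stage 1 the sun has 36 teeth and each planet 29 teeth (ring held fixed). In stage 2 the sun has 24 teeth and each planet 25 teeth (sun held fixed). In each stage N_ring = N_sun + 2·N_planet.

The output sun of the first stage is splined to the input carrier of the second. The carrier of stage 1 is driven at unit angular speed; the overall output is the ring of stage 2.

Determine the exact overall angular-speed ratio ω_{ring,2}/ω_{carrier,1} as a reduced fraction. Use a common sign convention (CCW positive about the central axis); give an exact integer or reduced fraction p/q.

Stage 1: N_ring = 36 + 2·29 = 94
Stage 1: 36(ω_s−ω_c) = −94(ω_r−ω_c),  ω_r=0, ω_c=1
Stage 1: ω_s = 1 − (94/36)(0−1) = 65/18
  ⇒ ω_s¹/ω_c¹ = 65/18
Stage 2: N_ring = 24 + 2·25 = 74
Stage 2: 24(ω_s−ω_c) = −74(ω_r−ω_c),  ω_s=0, ω_c=1
Stage 2: ω_r = 1 − (24/74)(0−1) = 49/37
  ⇒ ω_r²/ω_c² = 49/37
Coupling ω_c² = ω_s¹ ⇒ overall = 65/18 × 49/37 = 3185/666

3185/666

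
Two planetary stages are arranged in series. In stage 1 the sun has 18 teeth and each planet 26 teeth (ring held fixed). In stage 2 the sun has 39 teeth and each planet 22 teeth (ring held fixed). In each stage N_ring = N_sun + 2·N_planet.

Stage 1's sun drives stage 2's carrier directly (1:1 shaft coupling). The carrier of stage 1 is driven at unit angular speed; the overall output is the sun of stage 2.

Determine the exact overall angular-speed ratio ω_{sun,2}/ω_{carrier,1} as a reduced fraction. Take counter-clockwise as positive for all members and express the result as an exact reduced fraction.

Stage 1: N_ring = 18 + 2·26 = 70
Stage 1: 18(ω_s−ω_c) = −70(ω_r−ω_c),  ω_r=0, ω_c=1
Stage 1: ω_s = 1 − (70/18)(0−1) = 44/9
  ⇒ ω_s¹/ω_c¹ = 44/9
Stage 2: N_ring = 39 + 2·22 = 83
Stage 2: 39(ω_s−ω_c) = −83(ω_r−ω_c),  ω_r=0, ω_c=1
Stage 2: ω_s = 1 − (83/39)(0−1) = 122/39
  ⇒ ω_s²/ω_c² = 122/39
Coupling ω_c² = ω_s¹ ⇒ overall = 44/9 × 122/39 = 5368/351

5368/351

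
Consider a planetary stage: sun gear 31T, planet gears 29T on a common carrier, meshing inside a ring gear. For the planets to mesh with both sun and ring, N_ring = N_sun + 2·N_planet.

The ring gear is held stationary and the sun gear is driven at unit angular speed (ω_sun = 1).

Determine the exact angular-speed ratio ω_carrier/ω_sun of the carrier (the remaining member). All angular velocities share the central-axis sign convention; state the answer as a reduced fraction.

N_ring = 31 + 2·29 = 89
31(ω_s−ω_c) = −89(ω_r−ω_c),  ω_r=0, ω_s=1
31(1−ω_c) = −89(0−ω_c)  ⇒  120ω_c = 31  ⇒  ω_c = 31/120
ω_c/ω_s = 31/120

31/120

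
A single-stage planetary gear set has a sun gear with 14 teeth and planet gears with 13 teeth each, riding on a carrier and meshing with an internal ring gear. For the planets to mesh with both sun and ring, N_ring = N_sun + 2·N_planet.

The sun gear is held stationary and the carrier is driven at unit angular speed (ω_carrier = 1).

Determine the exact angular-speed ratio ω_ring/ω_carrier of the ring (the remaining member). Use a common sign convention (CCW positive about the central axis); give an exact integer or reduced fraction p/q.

N_ring = 14 + 2·13 = 40
14(ω_s−ω_c) = −40(ω_r−ω_c),  ω_s=0, ω_c=1
ω_r = 1 − (14/40)(0−1) = 27/20
ω_r/ω_c = 27/20

27/20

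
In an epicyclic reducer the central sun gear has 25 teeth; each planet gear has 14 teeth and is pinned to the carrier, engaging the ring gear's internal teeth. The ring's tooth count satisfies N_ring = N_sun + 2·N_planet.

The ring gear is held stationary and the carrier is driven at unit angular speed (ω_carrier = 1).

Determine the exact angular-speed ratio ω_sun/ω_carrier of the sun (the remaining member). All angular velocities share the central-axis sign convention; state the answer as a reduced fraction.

78/25

N_ring = 25 + 2·14 = 53
25(ω_s−ω_c) = −53(ω_r−ω_c),  ω_r=0, ω_c=1
ω_s = 1 − (53/25)(0−1) = 78/25
ω_s/ω_c = 78/25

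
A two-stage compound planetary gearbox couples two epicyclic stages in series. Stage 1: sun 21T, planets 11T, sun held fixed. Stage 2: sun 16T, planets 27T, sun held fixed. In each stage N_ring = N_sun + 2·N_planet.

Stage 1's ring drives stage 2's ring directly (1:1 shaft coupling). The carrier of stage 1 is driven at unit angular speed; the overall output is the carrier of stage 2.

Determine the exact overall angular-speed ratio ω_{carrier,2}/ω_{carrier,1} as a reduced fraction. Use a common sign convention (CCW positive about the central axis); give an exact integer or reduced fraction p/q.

Stage 1: N_ring = 21 + 2·11 = 43
Stage 1: 21(ω_s−ω_c) = −43(ω_r−ω_c),  ω_s=0, ω_c=1
Stage 1: ω_r = 1 − (21/43)(0−1) = 64/43
  ⇒ ω_r¹/ω_c¹ = 64/43
Stage 2: N_ring = 16 + 2·27 = 70
Stage 2: 16(ω_s−ω_c) = −70(ω_r−ω_c),  ω_s=0, ω_r=1
Stage 2: 16(0−ω_c) = −70(1−ω_c)  ⇒  86ω_c = 70  ⇒  ω_c = 35/43
  ⇒ ω_c²/ω_r² = 35/43
Coupling ω_r² = ω_r¹ ⇒ overall = 64/43 × 35/43 = 2240/1849

2240/1849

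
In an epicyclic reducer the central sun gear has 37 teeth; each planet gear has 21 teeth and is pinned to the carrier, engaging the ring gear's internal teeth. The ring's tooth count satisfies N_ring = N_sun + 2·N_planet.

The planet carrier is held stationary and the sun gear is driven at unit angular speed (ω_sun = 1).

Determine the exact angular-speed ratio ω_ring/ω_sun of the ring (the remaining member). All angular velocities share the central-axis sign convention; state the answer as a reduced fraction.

N_ring = 37 + 2·21 = 79
37(ω_s−ω_c) = −79(ω_r−ω_c),  ω_c=0, ω_s=1
ω_r = 0 − (37/79)(1−0) = -37/79
ω_r/ω_s = -37/79

-37/79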